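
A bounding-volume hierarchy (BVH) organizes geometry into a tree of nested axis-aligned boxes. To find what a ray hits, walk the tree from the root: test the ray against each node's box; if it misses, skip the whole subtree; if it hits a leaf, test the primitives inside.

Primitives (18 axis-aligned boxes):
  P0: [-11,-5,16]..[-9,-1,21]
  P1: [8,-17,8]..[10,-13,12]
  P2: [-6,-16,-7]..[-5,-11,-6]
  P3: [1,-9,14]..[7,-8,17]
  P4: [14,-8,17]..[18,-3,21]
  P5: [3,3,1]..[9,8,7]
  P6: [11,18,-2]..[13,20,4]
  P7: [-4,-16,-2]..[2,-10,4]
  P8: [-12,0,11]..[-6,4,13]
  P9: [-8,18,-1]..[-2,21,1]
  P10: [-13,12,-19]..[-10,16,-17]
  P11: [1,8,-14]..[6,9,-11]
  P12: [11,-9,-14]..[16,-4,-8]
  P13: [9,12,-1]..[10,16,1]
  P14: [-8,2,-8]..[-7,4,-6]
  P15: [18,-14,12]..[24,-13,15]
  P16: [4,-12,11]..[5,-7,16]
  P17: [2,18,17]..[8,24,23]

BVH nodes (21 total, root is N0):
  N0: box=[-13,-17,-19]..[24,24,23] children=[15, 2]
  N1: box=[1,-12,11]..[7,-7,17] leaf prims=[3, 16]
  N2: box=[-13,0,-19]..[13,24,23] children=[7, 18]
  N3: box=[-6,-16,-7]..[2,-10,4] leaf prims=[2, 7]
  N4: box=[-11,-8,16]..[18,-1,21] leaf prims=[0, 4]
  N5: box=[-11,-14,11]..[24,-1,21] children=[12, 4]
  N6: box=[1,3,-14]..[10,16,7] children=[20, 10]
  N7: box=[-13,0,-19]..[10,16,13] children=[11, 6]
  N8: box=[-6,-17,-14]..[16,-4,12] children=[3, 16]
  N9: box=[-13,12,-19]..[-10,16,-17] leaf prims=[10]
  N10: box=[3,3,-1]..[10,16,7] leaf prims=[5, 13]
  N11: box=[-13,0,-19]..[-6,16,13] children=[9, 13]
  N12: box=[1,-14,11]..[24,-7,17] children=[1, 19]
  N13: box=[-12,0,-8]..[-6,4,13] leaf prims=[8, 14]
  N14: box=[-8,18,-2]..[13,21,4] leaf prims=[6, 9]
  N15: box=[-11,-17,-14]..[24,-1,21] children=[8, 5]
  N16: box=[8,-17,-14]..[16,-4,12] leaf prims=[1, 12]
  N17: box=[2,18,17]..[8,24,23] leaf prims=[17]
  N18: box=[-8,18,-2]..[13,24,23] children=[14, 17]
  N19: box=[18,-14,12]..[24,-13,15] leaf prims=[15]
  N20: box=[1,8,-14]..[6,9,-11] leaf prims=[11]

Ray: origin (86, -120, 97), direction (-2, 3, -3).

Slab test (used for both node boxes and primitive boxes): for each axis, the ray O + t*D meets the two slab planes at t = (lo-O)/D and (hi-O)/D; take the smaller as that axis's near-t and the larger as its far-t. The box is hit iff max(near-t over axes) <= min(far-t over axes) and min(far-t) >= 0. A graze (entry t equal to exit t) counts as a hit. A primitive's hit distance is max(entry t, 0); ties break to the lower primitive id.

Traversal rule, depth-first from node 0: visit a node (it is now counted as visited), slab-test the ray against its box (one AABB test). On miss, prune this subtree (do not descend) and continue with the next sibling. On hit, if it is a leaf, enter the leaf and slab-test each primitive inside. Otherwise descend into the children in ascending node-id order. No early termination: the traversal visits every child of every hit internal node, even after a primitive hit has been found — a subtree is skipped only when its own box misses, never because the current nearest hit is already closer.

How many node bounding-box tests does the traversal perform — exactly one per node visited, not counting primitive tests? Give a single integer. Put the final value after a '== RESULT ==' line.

Walk:
N0 x:[31,99/2] y:[103/3,48] z:[74/3,116/3] -> hit [103/3,116/3], descend [2, 15]
  N2 x:[73/2,99/2] y:[40,48] z:[74/3,116/3] -> miss, prune
  N15 x:[31,97/2] y:[103/3,119/3] z:[76/3,37] -> hit [103/3,37], descend [5, 8]
    N5 x:[31,97/2] y:[106/3,119/3] z:[76/3,86/3] -> miss, prune
    N8 x:[35,46] y:[103/3,116/3] z:[85/3,37] -> hit [35,37], descend [3, 16]
      N3 x:[42,46] y:[104/3,110/3] z:[31,104/3] -> miss, prune
      N16 x:[35,39] y:[103/3,116/3] z:[85/3,37] -> hit [35,37] leaf, test {P1(miss), P12@t=37}

7 AABB tests over nodes [0, 2, 15, 5, 8, 3, 16]; 1 leaf entered; closest P12.

== RESULT ==
7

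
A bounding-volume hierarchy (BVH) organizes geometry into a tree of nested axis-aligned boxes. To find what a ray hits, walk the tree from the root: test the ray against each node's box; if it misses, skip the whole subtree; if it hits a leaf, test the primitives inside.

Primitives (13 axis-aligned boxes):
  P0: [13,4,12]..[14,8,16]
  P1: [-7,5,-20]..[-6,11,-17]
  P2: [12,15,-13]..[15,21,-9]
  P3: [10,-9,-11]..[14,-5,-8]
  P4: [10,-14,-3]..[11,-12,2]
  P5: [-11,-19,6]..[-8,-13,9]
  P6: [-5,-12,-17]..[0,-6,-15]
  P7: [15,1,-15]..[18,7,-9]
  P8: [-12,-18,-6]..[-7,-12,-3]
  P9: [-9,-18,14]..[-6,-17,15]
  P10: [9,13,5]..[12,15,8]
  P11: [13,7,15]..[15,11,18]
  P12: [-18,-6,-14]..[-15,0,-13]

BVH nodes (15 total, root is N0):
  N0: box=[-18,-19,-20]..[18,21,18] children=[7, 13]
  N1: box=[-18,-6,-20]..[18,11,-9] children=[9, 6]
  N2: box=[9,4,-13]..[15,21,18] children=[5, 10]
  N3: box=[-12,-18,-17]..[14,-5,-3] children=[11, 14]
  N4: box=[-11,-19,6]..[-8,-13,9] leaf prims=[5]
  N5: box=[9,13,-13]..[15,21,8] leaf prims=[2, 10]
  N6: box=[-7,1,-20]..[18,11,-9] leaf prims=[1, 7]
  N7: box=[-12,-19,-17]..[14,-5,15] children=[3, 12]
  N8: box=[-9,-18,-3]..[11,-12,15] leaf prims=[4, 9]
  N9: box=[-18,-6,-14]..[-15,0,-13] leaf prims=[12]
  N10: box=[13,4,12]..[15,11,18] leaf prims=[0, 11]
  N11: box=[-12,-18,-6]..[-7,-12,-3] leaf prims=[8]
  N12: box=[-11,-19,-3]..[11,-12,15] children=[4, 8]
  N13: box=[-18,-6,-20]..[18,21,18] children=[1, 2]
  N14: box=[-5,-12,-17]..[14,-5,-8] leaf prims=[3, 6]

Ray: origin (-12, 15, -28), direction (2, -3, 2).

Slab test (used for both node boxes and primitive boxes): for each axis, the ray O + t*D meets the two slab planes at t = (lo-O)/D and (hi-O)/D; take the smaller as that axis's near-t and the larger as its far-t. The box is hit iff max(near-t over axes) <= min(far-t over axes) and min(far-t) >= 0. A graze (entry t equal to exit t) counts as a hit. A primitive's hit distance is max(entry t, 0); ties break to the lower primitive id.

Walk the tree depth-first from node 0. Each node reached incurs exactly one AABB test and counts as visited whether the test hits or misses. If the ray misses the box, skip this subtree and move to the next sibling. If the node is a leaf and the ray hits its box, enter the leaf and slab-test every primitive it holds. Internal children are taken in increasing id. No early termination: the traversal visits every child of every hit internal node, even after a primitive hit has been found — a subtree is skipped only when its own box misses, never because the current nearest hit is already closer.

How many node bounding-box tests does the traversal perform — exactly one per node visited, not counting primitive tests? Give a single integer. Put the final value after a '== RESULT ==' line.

Trace the traversal:
N0 x:[-3,15] y:[-2,34/3] z:[4,23] -> hit [4,34/3], descend [7, 13]
  N7 x:[0,13] y:[20/3,34/3] z:[11/2,43/2] -> hit [20/3,34/3], descend [3, 12]
    N3 x:[0,13] y:[20/3,11] z:[11/2,25/2] -> hit [20/3,11], descend [11, 14]
      N11 x:[0,5/2] y:[9,11] z:[11,25/2] -> miss, prune
      N14 x:[7/2,13] y:[20/3,9] z:[11/2,10] -> hit [20/3,9] leaf, test {P3(miss), P6(miss)}
    N12 x:[1/2,23/2] y:[9,34/3] z:[25/2,43/2] -> miss, prune
  N13 x:[-3,15] y:[-2,7] z:[4,23] -> hit [4,7], descend [1, 2]
    N1 x:[-3,15] y:[4/3,7] z:[4,19/2] -> hit [4,7], descend [6, 9]
      N6 x:[5/2,15] y:[4/3,14/3] z:[4,19/2] -> hit [4,14/3] leaf, test {P1(miss), P7(miss)}
      N9 x:[-3,-3/2] y:[5,7] z:[7,15/2] -> miss, prune
    N2 x:[21/2,27/2] y:[-2,11/3] z:[15/2,23] -> miss, prune

11 AABB tests over nodes [0, 7, 3, 11, 14, 12, 13, 1, 6, 9, 2]; 2 leaves entered; closest miss.

== RESULT ==
11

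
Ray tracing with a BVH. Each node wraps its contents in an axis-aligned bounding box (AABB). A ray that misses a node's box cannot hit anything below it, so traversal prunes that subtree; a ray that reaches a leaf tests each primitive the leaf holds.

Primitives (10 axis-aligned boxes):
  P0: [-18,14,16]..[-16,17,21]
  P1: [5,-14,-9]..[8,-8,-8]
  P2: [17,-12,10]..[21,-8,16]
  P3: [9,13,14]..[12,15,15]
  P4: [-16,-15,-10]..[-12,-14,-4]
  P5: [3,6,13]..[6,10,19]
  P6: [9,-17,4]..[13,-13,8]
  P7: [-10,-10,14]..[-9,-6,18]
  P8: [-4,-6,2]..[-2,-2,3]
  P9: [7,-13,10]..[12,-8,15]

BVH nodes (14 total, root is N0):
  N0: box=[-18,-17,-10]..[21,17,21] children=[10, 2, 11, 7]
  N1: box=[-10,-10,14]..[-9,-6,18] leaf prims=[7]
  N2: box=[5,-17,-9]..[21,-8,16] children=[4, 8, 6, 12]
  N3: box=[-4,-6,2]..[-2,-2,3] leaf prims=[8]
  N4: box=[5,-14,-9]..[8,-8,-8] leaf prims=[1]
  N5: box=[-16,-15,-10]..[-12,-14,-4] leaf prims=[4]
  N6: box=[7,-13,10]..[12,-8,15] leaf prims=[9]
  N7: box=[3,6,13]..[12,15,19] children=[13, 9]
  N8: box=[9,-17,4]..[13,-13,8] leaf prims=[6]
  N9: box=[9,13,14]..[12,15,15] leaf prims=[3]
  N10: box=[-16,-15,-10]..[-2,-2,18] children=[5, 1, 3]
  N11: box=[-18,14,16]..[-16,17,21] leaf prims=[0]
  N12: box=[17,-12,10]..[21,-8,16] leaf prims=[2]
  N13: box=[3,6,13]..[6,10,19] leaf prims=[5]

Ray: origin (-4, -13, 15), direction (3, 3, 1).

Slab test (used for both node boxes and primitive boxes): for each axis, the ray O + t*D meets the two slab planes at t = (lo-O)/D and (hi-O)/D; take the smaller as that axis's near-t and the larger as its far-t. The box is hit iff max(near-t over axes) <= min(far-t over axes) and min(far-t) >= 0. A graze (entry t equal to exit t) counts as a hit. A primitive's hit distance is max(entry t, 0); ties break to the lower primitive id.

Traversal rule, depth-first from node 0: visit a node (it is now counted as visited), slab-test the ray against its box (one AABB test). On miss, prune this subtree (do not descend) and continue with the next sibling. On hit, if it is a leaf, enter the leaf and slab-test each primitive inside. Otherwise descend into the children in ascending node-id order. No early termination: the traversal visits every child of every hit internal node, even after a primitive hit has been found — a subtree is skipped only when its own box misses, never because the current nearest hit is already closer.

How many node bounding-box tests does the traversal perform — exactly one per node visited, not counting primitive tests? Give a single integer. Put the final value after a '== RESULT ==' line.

Walk:
N0 x:[-14/3,25/3] y:[-4/3,10] z:[-25,6] -> hit [-4/3,6], descend [2, 7, 10, 11]
  N2 x:[3,25/3] y:[-4/3,5/3] z:[-24,1] -> miss, prune
  N7 x:[7/3,16/3] y:[19/3,28/3] z:[-2,4] -> miss, prune
  N10 x:[-4,2/3] y:[-2/3,11/3] z:[-25,3] -> hit [-2/3,2/3], descend [1, 3, 5]
    N1 x:[-2,-5/3] y:[1,7/3] z:[-1,3] -> miss, prune
    N3 x:[0,2/3] y:[7/3,11/3] z:[-13,-12] -> miss, prune
    N5 x:[-4,-8/3] y:[-2/3,-1/3] z:[-25,-19] -> miss, prune
  N11 x:[-14/3,-4] y:[9,10] z:[1,6] -> miss, prune

order=[0, 2, 7, 10, 1, 3, 5, 11]  |boxes|=8  |leaves|=0  hit=miss

== RESULT ==
8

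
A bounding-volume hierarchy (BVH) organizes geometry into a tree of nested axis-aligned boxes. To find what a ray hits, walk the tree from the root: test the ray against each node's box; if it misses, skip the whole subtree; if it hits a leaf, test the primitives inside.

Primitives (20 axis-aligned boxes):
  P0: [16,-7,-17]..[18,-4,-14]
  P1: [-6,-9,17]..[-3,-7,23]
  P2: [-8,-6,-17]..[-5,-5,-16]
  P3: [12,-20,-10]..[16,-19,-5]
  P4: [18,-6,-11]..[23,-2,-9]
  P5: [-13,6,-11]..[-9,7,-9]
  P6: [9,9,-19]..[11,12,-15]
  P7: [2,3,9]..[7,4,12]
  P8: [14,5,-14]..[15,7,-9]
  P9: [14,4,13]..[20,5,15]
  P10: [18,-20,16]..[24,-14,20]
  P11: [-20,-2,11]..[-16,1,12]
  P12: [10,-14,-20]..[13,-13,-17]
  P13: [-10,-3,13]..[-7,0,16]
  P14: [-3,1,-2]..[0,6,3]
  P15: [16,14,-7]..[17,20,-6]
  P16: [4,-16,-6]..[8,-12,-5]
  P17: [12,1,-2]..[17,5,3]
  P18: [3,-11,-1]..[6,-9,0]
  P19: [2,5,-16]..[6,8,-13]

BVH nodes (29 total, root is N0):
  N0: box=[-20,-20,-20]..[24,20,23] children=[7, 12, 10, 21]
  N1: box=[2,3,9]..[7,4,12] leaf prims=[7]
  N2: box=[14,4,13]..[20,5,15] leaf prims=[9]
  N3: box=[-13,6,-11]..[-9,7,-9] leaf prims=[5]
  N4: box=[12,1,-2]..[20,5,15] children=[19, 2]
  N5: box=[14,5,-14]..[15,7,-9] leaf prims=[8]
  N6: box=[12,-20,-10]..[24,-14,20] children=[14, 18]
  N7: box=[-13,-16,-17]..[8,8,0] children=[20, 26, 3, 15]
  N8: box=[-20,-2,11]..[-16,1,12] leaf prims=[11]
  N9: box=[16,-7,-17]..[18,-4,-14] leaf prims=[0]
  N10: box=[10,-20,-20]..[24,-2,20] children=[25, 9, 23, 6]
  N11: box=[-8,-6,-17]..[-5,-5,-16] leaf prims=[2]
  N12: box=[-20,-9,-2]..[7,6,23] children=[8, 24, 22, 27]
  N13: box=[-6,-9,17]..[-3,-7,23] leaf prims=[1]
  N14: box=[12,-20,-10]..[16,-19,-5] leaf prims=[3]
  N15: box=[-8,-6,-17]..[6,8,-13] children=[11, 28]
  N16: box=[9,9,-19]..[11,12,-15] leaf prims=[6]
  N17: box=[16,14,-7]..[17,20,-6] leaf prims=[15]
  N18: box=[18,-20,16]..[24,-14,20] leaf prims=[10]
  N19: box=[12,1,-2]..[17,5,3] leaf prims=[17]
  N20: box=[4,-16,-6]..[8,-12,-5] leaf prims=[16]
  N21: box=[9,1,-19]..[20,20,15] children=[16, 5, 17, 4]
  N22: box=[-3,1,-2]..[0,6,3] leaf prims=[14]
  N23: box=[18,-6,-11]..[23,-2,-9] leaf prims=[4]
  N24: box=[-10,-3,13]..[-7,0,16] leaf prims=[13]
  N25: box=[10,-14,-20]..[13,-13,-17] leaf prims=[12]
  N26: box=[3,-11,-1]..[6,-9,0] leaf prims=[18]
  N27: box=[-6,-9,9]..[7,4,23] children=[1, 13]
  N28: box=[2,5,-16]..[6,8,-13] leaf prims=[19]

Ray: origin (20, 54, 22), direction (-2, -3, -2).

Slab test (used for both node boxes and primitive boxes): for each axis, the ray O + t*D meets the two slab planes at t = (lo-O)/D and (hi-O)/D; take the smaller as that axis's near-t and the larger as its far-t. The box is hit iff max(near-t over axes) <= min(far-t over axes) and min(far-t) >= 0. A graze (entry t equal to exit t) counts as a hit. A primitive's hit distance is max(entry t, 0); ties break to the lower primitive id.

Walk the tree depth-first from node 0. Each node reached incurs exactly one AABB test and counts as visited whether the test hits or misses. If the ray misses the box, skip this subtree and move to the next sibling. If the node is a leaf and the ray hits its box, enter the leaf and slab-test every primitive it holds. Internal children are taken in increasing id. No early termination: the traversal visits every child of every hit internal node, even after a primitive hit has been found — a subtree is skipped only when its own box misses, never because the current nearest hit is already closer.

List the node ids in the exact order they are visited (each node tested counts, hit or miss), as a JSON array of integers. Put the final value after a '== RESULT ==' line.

Traverse from the root:
N0 x:[-2,20] y:[34/3,74/3] z:[-1/2,21] -> hit [34/3,20], descend [7, 10, 12, 21]
  N7 x:[6,33/2] y:[46/3,70/3] z:[11,39/2] -> hit [46/3,33/2], descend [3, 15, 20, 26]
    N3 x:[29/2,33/2] y:[47/3,16] z:[31/2,33/2] -> hit [47/3,16] leaf, test {P5@t=47/3}
    N15 x:[7,14] y:[46/3,20] z:[35/2,39/2] -> miss, prune
    N20 x:[6,8] y:[22,70/3] z:[27/2,14] -> miss, prune
    N26 x:[7,17/2] y:[21,65/3] z:[11,23/2] -> miss, prune
  N10 x:[-2,5] y:[56/3,74/3] z:[1,21] -> miss, prune
  N12 x:[13/2,20] y:[16,21] z:[-1/2,12] -> miss, prune
  N21 x:[0,11/2] y:[34/3,53/3] z:[7/2,41/2] -> miss, prune

Summary -> nodes [0, 7, 3, 15, 20, 26, 10, 12, 21]; box-tests=9; leaf-entries=1; first=P5

== RESULT ==
[0, 7, 3, 15, 20, 26, 10, 12, 21]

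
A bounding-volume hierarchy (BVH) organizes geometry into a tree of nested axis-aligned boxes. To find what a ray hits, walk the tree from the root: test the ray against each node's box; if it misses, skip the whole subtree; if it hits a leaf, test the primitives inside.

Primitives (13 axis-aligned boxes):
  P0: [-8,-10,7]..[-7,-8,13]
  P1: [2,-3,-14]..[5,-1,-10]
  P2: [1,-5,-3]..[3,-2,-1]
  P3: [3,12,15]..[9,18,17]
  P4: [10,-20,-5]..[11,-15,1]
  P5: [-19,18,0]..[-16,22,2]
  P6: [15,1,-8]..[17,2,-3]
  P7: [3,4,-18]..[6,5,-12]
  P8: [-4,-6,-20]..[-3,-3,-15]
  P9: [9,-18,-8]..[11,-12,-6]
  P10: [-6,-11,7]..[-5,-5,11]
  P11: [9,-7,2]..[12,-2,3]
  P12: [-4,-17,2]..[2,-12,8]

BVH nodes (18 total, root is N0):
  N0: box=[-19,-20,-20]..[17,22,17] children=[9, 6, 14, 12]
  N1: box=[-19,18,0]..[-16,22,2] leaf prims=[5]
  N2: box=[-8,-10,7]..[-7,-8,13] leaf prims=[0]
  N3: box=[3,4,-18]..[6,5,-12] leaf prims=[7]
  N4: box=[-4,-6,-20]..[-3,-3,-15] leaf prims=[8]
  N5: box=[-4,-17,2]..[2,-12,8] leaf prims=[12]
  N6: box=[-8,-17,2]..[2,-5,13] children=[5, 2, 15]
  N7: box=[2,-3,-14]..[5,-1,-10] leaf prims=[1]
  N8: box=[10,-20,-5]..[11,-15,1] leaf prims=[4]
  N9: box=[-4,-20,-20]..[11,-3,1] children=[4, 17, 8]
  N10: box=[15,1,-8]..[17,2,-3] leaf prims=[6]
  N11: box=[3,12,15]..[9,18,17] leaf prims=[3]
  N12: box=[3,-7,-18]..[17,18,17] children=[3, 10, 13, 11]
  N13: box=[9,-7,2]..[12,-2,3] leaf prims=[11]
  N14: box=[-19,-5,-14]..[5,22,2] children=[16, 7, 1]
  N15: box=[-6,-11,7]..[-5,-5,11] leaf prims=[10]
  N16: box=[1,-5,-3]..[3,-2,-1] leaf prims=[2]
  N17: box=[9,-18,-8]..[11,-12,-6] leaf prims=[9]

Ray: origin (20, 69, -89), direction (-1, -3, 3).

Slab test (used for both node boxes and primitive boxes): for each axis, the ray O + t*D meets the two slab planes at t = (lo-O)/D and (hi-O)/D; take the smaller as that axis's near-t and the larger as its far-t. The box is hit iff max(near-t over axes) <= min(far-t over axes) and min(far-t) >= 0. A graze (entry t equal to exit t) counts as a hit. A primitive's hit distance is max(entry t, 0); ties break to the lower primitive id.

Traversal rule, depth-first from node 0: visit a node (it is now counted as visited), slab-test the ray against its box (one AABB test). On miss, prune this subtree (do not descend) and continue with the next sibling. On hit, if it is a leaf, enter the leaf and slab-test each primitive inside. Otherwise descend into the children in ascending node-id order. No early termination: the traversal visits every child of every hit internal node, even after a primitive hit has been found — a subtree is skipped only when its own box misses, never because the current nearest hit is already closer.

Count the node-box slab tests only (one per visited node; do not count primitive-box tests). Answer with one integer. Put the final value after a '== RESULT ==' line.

Walk:
N0 x:[3,39] y:[47/3,89/3] z:[23,106/3] -> hit [23,89/3], descend [6, 9, 12, 14]
  N6 x:[18,28] y:[74/3,86/3] z:[91/3,34] -> miss, prune
  N9 x:[9,24] y:[24,89/3] z:[23,30] -> hit [24,24], descend [4, 8, 17]
    N4 x:[23,24] y:[24,25] z:[23,74/3] -> hit [24,24] leaf, test {P8@t=24}
    N8 x:[9,10] y:[28,89/3] z:[28,30] -> miss, prune
    N17 x:[9,11] y:[27,29] z:[27,83/3] -> miss, prune
  N12 x:[3,17] y:[17,76/3] z:[71/3,106/3] -> miss, prune
  N14 x:[15,39] y:[47/3,74/3] z:[25,91/3] -> miss, prune

Summary -> nodes [0, 6, 9, 4, 8, 17, 12, 14]; box-tests=8; leaf-entries=1; first=P8

== RESULT ==
8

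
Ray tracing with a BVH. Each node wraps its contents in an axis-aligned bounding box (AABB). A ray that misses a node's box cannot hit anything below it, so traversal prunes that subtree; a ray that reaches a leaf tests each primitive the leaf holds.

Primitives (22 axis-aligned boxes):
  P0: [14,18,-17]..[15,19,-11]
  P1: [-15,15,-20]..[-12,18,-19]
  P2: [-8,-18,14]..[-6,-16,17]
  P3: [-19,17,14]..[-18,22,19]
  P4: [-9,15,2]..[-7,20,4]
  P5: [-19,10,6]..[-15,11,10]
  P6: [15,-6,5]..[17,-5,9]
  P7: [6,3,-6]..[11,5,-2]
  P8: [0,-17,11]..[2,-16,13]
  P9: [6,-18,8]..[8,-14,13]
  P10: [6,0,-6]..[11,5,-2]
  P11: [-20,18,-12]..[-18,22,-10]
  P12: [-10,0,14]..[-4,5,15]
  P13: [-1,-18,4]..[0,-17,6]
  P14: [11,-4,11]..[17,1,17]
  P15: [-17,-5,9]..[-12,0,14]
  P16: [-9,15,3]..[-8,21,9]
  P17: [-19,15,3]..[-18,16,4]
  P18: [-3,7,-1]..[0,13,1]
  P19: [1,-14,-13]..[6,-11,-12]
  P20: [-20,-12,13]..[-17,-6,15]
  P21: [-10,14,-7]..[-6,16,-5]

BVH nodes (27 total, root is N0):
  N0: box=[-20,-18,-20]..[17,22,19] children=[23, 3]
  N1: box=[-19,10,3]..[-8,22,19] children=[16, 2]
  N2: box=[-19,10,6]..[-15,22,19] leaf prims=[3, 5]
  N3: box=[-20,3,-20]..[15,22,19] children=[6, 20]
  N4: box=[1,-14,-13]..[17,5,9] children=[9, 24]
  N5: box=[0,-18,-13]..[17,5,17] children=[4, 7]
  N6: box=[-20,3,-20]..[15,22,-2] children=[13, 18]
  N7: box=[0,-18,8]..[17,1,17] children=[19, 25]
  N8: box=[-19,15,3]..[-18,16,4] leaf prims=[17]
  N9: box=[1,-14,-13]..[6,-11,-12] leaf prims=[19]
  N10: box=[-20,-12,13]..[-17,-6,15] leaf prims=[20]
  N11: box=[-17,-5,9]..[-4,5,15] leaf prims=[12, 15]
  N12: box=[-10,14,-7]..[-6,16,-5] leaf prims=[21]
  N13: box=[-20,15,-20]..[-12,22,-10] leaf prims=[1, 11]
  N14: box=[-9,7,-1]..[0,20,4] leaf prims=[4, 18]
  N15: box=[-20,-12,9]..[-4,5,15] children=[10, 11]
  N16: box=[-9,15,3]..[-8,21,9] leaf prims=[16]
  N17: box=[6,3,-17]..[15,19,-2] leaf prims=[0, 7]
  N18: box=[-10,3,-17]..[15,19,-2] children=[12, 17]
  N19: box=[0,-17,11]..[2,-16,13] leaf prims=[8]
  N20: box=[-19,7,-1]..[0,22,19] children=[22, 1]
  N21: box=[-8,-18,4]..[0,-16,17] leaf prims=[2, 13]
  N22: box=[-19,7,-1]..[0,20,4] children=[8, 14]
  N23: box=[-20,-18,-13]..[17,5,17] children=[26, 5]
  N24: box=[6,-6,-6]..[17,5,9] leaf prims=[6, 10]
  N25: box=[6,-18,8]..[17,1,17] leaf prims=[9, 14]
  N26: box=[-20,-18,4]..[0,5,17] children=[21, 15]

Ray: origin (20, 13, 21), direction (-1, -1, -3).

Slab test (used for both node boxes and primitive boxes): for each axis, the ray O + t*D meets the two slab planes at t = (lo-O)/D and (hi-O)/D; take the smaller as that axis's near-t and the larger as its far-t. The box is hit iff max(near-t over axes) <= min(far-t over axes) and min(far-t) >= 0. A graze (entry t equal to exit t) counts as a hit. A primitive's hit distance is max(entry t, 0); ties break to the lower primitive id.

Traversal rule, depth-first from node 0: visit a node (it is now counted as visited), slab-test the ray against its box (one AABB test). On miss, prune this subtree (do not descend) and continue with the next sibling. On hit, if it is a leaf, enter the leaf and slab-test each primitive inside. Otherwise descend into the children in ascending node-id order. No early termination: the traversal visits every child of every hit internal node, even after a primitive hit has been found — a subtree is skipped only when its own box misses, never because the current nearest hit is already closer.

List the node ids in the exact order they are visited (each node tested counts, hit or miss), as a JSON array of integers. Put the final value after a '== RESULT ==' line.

Traverse from the root:
N0 x:[3,40] y:[-9,31] z:[2/3,41/3] -> hit [3,41/3], descend [3, 23]
  N3 x:[5,40] y:[-9,10] z:[2/3,41/3] -> hit [5,10], descend [6, 20]
    N6 x:[5,40] y:[-9,10] z:[23/3,41/3] -> hit [23/3,10], descend [13, 18]
      N13 x:[32,40] y:[-9,-2] z:[31/3,41/3] -> miss, prune
      N18 x:[5,30] y:[-6,10] z:[23/3,38/3] -> hit [23/3,10], descend [12, 17]
        N12 x:[26,30] y:[-3,-1] z:[26/3,28/3] -> miss, prune
        N17 x:[5,14] y:[-6,10] z:[23/3,38/3] -> hit [23/3,10] leaf, test {P0(miss), P7@t=9}
    N20 x:[20,39] y:[-9,6] z:[2/3,22/3] -> miss, prune
  N23 x:[3,40] y:[8,31] z:[4/3,34/3] -> hit [8,34/3], descend [5, 26]
    N5 x:[3,20] y:[8,31] z:[4/3,34/3] -> hit [8,34/3], descend [4, 7]
      N4 x:[3,19] y:[8,27] z:[4,34/3] -> hit [8,34/3], descend [9, 24]
        N9 x:[14,19] y:[24,27] z:[11,34/3] -> miss, prune
        N24 x:[3,14] y:[8,19] z:[4,9] -> hit [8,9] leaf, test {P6(miss), P10@t=9}
      N7 x:[3,20] y:[12,31] z:[4/3,13/3] -> miss, prune
    N26 x:[20,40] y:[8,31] z:[4/3,17/3] -> miss, prune

Summary -> nodes [0, 3, 6, 13, 18, 12, 17, 20, 23, 5, 4, 9, 24, 7, 26]; box-tests=15; leaf-entries=2; first=P7

== RESULT ==
[0, 3, 6, 13, 18, 12, 17, 20, 23, 5, 4, 9, 24, 7, 26]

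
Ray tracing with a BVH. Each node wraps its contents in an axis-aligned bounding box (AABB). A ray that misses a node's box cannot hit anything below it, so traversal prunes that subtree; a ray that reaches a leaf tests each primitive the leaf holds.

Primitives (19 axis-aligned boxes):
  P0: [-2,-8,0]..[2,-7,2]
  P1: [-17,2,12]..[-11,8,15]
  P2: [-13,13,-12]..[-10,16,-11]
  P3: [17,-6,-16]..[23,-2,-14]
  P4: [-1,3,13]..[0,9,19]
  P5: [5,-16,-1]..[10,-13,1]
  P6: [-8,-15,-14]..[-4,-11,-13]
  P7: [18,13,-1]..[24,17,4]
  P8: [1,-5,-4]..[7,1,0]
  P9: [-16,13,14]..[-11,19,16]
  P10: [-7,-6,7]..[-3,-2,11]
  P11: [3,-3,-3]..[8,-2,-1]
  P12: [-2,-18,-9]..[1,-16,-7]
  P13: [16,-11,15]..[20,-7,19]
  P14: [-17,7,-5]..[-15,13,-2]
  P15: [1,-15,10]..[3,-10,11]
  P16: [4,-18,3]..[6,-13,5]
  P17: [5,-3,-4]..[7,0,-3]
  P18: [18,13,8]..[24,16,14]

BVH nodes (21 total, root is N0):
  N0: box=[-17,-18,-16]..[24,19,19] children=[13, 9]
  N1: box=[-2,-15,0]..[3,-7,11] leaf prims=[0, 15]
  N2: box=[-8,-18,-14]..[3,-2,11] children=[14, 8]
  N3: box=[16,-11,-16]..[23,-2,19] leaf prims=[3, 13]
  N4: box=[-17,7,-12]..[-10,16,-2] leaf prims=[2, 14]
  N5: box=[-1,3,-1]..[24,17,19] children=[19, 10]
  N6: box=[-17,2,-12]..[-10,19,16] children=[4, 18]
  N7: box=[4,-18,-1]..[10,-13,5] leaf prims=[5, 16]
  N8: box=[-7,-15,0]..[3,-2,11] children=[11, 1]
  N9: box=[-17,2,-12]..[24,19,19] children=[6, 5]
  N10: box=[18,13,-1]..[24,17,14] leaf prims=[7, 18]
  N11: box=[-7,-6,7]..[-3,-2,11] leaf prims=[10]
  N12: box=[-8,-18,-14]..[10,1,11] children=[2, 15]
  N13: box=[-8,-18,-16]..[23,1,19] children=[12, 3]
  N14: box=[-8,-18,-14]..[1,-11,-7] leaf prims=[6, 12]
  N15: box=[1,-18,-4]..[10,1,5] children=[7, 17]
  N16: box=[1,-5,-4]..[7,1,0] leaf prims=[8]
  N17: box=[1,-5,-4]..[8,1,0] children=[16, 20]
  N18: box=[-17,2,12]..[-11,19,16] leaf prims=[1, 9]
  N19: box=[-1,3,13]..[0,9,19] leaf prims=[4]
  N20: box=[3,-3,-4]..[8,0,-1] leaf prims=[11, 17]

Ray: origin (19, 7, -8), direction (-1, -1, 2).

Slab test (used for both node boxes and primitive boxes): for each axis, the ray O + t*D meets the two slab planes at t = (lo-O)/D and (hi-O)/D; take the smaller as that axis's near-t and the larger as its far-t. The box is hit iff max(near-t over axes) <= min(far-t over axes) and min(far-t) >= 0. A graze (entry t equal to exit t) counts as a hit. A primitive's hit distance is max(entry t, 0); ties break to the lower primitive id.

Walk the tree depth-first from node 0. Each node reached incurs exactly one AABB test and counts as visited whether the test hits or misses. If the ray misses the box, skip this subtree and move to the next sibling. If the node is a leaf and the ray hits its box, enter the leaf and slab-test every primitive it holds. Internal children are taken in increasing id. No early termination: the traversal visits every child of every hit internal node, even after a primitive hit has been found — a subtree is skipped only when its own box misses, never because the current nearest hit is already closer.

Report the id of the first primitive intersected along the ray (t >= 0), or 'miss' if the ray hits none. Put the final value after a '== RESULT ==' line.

Traverse from the root:
N0 x:[-5,36] y:[-12,25] z:[-4,27/2] -> hit [-4,27/2], descend [9, 13]
  N9 x:[-5,36] y:[-12,5] z:[-2,27/2] -> hit [-2,5], descend [5, 6]
    N5 x:[-5,20] y:[-10,4] z:[7/2,27/2] -> hit [7/2,4], descend [10, 19]
      N10 x:[-5,1] y:[-10,-6] z:[7/2,11] -> miss, prune
      N19 x:[19,20] y:[-2,4] z:[21/2,27/2] -> miss, prune
    N6 x:[29,36] y:[-12,5] z:[-2,12] -> miss, prune
  N13 x:[-4,27] y:[6,25] z:[-4,27/2] -> hit [6,27/2], descend [3, 12]
    N3 x:[-4,3] y:[9,18] z:[-4,27/2] -> miss, prune
    N12 x:[9,27] y:[6,25] z:[-3,19/2] -> hit [9,19/2], descend [2, 15]
      N2 x:[16,27] y:[9,25] z:[-3,19/2] -> miss, prune
      N15 x:[9,18] y:[6,25] z:[2,13/2] -> miss, prune

11 AABB tests over nodes [0, 9, 5, 10, 19, 6, 13, 3, 12, 2, 15]; 0 leaves entered; closest miss.

== RESULT ==
miss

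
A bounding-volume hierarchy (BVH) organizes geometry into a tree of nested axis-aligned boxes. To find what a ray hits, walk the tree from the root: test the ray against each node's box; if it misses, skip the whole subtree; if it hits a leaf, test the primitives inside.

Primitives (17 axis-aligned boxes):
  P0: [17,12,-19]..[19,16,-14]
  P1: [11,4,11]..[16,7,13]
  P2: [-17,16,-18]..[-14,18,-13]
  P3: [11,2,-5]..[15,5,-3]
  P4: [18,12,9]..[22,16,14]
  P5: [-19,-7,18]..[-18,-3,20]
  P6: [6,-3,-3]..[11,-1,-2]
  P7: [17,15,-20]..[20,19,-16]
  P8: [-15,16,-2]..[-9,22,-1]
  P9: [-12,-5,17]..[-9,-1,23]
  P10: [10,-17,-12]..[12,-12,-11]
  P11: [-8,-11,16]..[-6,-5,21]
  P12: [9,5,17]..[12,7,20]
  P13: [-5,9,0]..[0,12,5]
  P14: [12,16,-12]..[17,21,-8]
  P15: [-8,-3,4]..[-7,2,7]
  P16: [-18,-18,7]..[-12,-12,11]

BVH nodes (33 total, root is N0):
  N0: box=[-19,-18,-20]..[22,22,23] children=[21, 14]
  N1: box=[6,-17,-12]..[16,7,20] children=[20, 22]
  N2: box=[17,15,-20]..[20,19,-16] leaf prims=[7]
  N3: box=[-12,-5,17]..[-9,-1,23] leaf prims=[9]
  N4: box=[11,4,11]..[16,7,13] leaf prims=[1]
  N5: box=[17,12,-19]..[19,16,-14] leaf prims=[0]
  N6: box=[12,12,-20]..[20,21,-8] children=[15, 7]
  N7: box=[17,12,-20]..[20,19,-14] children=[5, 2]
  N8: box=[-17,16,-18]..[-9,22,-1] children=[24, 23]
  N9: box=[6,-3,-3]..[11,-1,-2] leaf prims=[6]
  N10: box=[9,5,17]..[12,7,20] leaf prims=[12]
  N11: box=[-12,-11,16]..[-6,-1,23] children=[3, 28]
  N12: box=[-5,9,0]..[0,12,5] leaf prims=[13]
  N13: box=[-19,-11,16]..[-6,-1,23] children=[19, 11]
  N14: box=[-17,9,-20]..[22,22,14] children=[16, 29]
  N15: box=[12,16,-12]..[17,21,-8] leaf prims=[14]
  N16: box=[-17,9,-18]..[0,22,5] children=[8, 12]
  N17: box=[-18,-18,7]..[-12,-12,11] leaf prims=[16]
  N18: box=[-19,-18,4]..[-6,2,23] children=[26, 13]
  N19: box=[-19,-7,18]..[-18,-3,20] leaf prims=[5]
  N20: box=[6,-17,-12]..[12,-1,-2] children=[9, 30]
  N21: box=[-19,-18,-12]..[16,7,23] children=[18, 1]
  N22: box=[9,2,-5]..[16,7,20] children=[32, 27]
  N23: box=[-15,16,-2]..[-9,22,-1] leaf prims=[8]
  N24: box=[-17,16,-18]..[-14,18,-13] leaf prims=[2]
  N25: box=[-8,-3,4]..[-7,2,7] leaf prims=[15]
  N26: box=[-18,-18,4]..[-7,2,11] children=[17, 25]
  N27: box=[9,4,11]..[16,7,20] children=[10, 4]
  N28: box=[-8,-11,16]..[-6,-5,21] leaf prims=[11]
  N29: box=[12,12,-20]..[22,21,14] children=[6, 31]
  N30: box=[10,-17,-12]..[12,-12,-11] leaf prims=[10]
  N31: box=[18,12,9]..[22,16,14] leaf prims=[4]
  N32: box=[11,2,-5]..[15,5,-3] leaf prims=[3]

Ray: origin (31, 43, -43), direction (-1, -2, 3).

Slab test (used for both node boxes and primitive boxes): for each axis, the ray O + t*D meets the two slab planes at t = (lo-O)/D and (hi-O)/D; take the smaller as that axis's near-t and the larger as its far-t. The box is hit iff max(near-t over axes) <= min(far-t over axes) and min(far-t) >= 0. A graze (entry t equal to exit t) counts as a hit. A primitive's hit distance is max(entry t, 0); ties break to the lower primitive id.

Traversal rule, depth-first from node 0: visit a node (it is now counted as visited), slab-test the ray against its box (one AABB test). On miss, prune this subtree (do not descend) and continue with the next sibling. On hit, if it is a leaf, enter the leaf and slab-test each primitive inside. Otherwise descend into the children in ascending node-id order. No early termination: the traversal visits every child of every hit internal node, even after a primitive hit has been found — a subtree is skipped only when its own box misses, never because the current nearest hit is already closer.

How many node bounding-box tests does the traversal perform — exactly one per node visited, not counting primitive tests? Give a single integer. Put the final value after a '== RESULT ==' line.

Trace the traversal:
N0 x:[9,50] y:[21/2,61/2] z:[23/3,22] -> hit [21/2,22], descend [14, 21]
  N14 x:[9,48] y:[21/2,17] z:[23/3,19] -> hit [21/2,17], descend [16, 29]
    N16 x:[31,48] y:[21/2,17] z:[25/3,16] -> miss, prune
    N29 x:[9,19] y:[11,31/2] z:[23/3,19] -> hit [11,31/2], descend [6, 31]
      N6 x:[11,19] y:[11,31/2] z:[23/3,35/3] -> hit [11,35/3], descend [7, 15]
        N7 x:[11,14] y:[12,31/2] z:[23/3,29/3] -> miss, prune
        N15 x:[14,19] y:[11,27/2] z:[31/3,35/3] -> miss, prune
      N31 x:[9,13] y:[27/2,31/2] z:[52/3,19] -> miss, prune
  N21 x:[15,50] y:[18,61/2] z:[31/3,22] -> hit [18,22], descend [1, 18]
    N1 x:[15,25] y:[18,30] z:[31/3,21] -> hit [18,21], descend [20, 22]
      N20 x:[19,25] y:[22,30] z:[31/3,41/3] -> miss, prune
      N22 x:[15,22] y:[18,41/2] z:[38/3,21] -> hit [18,41/2], descend [27, 32]
        N27 x:[15,22] y:[18,39/2] z:[18,21] -> hit [18,39/2], descend [4, 10]
          N4 x:[15,20] y:[18,39/2] z:[18,56/3] -> hit [18,56/3] leaf, test {P1@t=18}
          N10 x:[19,22] y:[18,19] z:[20,21] -> miss, prune
        N32 x:[16,20] y:[19,41/2] z:[38/3,40/3] -> miss, prune
    N18 x:[37,50] y:[41/2,61/2] z:[47/3,22] -> miss, prune

order=[0, 14, 16, 29, 6, 7, 15, 31, 21, 1, 20, 22, 27, 4, 10, 32, 18]  |boxes|=17  |leaves|=1  hit=P1

== RESULT ==
17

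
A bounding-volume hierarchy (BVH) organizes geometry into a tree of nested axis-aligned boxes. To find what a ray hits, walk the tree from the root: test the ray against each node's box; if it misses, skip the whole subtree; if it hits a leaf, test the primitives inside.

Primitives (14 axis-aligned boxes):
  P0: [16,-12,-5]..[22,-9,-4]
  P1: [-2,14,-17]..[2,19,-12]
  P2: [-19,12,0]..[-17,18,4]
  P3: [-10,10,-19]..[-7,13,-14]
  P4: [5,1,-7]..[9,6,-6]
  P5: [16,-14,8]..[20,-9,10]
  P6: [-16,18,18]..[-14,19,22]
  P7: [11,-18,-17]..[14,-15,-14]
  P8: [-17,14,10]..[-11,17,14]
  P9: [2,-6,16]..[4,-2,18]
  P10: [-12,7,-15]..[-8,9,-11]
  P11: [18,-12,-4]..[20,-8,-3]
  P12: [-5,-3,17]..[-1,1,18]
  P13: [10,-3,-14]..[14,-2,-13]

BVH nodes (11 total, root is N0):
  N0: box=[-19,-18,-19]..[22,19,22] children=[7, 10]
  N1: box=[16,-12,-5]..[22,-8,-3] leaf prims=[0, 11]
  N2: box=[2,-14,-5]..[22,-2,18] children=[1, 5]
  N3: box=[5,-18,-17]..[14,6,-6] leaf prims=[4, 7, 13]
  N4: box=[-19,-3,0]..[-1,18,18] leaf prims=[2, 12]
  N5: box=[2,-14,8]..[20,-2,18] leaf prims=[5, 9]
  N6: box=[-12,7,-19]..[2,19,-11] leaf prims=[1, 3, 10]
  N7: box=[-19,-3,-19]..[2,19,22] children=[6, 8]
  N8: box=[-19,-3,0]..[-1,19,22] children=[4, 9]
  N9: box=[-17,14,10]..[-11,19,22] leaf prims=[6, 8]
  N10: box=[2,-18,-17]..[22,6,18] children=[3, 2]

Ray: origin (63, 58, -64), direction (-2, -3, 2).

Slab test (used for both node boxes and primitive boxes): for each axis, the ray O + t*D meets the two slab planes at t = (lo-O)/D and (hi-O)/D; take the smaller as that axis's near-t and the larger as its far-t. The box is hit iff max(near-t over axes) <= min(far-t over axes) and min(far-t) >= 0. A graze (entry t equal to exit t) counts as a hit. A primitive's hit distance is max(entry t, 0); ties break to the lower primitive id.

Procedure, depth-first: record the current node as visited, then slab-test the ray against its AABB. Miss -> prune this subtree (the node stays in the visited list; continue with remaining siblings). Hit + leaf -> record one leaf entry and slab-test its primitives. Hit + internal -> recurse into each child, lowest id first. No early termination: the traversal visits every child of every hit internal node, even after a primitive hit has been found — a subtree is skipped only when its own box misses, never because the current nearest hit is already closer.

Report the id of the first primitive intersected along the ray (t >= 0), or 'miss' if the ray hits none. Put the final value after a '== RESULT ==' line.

Traverse from the root:
N0 x:[41/2,41] y:[13,76/3] z:[45/2,43] -> hit [45/2,76/3], descend [7, 10]
  N7 x:[61/2,41] y:[13,61/3] z:[45/2,43] -> miss, prune
  N10 x:[41/2,61/2] y:[52/3,76/3] z:[47/2,41] -> hit [47/2,76/3], descend [2, 3]
    N2 x:[41/2,61/2] y:[20,24] z:[59/2,41] -> miss, prune
    N3 x:[49/2,29] y:[52/3,76/3] z:[47/2,29] -> hit [49/2,76/3] leaf, test {P4(miss), P7@t=49/2, P13(miss)}

Visited [0, 7, 10, 2, 3]. Tests: 5 box, 1 leaf. Nearest: P7.

== RESULT ==
7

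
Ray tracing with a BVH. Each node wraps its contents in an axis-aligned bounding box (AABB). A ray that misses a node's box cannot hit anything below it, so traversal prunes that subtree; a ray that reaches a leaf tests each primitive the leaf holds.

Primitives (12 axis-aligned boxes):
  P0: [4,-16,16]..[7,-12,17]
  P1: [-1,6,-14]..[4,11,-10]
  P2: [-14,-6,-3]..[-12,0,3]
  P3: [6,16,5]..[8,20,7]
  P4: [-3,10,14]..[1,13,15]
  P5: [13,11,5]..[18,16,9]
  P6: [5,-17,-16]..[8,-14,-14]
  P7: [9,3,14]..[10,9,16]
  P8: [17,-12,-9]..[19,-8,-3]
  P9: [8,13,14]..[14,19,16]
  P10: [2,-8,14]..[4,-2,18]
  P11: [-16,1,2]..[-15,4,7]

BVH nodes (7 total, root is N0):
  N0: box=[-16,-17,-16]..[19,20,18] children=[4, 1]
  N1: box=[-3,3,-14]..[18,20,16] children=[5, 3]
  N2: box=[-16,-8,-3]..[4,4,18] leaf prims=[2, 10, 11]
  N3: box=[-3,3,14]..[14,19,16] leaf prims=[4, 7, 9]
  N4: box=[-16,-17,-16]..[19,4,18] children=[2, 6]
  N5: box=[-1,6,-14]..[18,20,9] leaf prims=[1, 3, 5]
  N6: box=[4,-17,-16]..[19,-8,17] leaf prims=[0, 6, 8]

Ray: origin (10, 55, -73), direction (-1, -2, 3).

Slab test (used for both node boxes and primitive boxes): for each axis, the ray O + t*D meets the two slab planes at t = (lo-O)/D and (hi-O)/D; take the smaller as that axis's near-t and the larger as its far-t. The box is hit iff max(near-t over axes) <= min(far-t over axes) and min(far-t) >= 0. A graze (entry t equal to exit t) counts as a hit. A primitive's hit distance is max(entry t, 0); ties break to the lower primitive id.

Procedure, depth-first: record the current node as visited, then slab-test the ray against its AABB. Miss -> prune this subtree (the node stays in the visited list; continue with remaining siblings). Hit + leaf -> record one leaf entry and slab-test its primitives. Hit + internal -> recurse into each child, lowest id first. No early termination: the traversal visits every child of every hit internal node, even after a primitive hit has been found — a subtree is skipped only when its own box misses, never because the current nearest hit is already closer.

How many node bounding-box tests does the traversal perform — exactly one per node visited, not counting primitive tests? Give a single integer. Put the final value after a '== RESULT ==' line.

Traverse from the root:
N0 x:[-9,26] y:[35/2,36] z:[19,91/3] -> hit [19,26], descend [1, 4]
  N1 x:[-8,13] y:[35/2,26] z:[59/3,89/3] -> miss, prune
  N4 x:[-9,26] y:[51/2,36] z:[19,91/3] -> hit [51/2,26], descend [2, 6]
    N2 x:[6,26] y:[51/2,63/2] z:[70/3,91/3] -> hit [51/2,26] leaf, test {P2(miss), P10(miss), P11@t=51/2}
    N6 x:[-9,6] y:[63/2,36] z:[19,30] -> miss, prune

Visited [0, 1, 4, 2, 6]. Tests: 5 box, 1 leaf. Nearest: P11.

== RESULT ==
5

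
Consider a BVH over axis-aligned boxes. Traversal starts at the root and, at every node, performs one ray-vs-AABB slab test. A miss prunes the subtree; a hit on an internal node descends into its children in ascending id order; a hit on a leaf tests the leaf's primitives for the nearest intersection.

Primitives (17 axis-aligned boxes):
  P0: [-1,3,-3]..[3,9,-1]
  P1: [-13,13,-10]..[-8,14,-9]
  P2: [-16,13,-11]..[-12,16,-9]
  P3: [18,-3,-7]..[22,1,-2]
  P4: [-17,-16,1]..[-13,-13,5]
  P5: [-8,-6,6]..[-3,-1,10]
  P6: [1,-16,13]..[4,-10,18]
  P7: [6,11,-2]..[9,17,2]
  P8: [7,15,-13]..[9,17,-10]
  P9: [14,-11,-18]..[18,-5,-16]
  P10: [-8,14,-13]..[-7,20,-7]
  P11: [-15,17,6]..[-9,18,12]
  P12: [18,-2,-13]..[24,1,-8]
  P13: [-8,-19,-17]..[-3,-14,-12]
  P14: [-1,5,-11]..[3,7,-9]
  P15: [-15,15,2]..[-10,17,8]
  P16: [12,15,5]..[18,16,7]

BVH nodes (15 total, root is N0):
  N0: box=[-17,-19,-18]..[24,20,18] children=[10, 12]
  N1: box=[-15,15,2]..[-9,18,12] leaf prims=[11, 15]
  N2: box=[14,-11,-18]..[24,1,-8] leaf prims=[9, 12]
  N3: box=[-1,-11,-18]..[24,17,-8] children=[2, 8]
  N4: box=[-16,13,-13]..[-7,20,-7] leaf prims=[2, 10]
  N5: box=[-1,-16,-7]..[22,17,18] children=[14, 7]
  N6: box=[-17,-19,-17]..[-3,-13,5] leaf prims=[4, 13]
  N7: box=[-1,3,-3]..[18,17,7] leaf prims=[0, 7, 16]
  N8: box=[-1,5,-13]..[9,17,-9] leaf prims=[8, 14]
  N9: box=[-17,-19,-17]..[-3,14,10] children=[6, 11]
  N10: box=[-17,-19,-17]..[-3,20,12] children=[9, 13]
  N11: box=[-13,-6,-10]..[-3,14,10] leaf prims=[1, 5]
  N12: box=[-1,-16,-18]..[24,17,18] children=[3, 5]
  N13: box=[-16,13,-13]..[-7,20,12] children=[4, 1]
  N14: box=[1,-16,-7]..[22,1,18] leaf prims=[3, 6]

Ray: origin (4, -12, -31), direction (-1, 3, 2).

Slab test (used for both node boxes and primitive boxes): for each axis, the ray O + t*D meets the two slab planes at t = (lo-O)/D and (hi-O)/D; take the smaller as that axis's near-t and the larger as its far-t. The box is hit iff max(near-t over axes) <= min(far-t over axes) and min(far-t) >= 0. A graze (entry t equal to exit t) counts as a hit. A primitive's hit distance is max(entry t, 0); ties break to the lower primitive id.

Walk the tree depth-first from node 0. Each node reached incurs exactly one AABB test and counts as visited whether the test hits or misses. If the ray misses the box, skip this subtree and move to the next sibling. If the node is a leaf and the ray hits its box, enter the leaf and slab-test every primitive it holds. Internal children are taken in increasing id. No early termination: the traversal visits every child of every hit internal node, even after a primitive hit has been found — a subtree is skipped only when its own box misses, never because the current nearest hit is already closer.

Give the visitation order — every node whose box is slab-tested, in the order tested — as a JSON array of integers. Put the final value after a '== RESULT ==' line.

Traverse from the root:
N0 x:[-20,21] y:[-7/3,32/3] z:[13/2,49/2] -> hit [13/2,32/3], descend [10, 12]
  N10 x:[7,21] y:[-7/3,32/3] z:[7,43/2] -> hit [7,32/3], descend [9, 13]
    N9 x:[7,21] y:[-7/3,26/3] z:[7,41/2] -> hit [7,26/3], descend [6, 11]
      N6 x:[7,21] y:[-7/3,-1/3] z:[7,18] -> miss, prune
      N11 x:[7,17] y:[2,26/3] z:[21/2,41/2] -> miss, prune
    N13 x:[11,20] y:[25/3,32/3] z:[9,43/2] -> miss, prune
  N12 x:[-20,5] y:[-4/3,29/3] z:[13/2,49/2] -> miss, prune

7 AABB tests over nodes [0, 10, 9, 6, 11, 13, 12]; 0 leaves entered; closest miss.

== RESULT ==
[0, 10, 9, 6, 11, 13, 12]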